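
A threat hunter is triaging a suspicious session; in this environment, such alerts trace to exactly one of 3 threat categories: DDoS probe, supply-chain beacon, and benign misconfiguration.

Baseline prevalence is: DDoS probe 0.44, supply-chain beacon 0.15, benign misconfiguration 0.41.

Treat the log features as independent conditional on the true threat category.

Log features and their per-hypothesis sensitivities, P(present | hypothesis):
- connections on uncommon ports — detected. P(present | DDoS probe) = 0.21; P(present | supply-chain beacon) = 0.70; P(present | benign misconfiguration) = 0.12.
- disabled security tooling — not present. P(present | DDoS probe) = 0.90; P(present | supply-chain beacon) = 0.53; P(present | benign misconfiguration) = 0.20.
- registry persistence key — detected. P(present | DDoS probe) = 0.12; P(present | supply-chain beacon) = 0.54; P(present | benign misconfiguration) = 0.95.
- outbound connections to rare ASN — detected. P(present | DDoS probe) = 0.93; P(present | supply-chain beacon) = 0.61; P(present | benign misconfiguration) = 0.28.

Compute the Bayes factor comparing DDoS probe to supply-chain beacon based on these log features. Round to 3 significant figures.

0.0216

Joint likelihood of the log feature pattern under each hypothesis (using 1 − P(present | H) for each absent log feature):
  DDoS probe: 0.21 × (1 − 0.90) × 0.12 × 0.93 = 0.0023436
  supply-chain beacon: 0.70 × (1 − 0.53) × 0.54 × 0.61 = 0.10837
Bayes factor = 0.0023436 / 0.10837 ≈ 0.0216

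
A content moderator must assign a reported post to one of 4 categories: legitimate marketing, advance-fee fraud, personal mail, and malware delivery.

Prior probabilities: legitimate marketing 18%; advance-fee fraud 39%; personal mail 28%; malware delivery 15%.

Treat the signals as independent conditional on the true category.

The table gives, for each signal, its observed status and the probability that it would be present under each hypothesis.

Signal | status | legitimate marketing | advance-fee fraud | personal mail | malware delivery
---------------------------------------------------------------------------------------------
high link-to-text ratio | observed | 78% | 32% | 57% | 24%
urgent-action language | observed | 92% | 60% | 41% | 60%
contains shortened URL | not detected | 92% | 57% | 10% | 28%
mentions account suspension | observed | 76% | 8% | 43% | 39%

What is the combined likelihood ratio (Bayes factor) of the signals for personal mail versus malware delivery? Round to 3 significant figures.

Take the product of per-signal likelihoods under each hypothesis (using 1 − P(present | H) for each absent signal), then divide.
  personal mail: 0.57 × 0.41 × (1 − 0.10) × 0.43 = 0.090442
  malware delivery: 0.24 × 0.60 × (1 − 0.28) × 0.39 = 0.040435
Bayes factor = 0.090442 / 0.040435 ≈ 2.24

2.24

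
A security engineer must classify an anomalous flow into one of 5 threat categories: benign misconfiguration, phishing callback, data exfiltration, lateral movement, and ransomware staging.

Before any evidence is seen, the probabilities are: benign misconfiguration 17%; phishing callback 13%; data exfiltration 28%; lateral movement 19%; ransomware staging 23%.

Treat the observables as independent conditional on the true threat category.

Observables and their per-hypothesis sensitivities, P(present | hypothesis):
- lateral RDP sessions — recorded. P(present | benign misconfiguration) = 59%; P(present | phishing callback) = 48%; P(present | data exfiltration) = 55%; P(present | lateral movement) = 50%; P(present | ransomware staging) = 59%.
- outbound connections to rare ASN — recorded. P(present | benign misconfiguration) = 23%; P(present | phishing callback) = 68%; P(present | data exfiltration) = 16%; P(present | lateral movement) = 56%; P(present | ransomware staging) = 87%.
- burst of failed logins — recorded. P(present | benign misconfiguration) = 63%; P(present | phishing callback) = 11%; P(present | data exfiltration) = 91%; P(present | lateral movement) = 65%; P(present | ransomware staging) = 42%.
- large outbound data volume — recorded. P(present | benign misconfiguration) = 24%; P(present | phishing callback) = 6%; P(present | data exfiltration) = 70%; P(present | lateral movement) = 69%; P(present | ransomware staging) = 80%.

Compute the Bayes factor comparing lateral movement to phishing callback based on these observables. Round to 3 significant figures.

Take the product of per-observable likelihoods under each hypothesis, then divide.
  lateral movement: 0.50 × 0.56 × 0.65 × 0.69 = 0.12558
  phishing callback: 0.48 × 0.68 × 0.11 × 0.06 = 0.0021542
Bayes factor = 0.12558 / 0.0021542 ≈ 58.3

58.3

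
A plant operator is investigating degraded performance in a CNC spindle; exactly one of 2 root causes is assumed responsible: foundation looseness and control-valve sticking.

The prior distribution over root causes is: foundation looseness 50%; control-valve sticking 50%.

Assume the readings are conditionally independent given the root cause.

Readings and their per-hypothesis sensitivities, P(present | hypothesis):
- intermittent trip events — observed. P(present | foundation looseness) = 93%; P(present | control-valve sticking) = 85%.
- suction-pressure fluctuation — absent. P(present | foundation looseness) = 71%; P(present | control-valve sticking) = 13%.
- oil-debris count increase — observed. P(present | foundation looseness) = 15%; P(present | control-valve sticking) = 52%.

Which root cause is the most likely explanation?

control-valve sticking

Multiply each prior by the joint likelihood of the reading pattern (using 1 − P(present | H) for each absent reading):
  foundation looseness: 0.50 × 0.93 × (1 − 0.71) × 0.15 = 0.020228
  control-valve sticking: 0.50 × 0.85 × (1 − 0.13) × 0.52 = 0.19227
Normalizing constant Z = 0.020228 + 0.19227 = 0.2125.
P(foundation looseness | evidence) ≈ 0.020228 / 0.2125 ≈ 0.095
P(control-valve sticking | evidence) ≈ 0.19227 / 0.2125 ≈ 0.905
The largest is 0.905, so control-valve sticking is most probable.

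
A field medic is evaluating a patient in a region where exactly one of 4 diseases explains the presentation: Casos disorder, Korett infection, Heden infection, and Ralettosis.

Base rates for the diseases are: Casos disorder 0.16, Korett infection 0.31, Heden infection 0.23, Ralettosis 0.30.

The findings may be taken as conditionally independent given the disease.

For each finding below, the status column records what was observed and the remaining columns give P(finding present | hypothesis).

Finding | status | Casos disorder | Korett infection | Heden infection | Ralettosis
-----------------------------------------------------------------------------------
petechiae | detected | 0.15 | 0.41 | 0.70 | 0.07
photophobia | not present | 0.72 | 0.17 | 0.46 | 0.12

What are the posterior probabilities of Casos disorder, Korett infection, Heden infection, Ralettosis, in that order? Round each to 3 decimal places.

Multiply each prior by the joint likelihood of the evidence pattern (using 1 − P(present | H) for each absent finding):
  Casos disorder: 0.16 × 0.15 × (1 − 0.72) = 0.00672
  Korett infection: 0.31 × 0.41 × (1 − 0.17) = 0.10549
  Heden infection: 0.23 × 0.70 × (1 − 0.46) = 0.08694
  Ralettosis: 0.30 × 0.07 × (1 − 0.12) = 0.01848
Normalizing constant Z = 0.00672 + 0.10549 + 0.08694 + 0.01848 = 0.21763.
P(Casos disorder | evidence) = 0.00672 / 0.21763 ≈ 0.031
P(Korett infection | evidence) = 0.10549 / 0.21763 ≈ 0.485
P(Heden infection | evidence) = 0.08694 / 0.21763 ≈ 0.399
P(Ralettosis | evidence) = 0.01848 / 0.21763 ≈ 0.085

0.031, 0.485, 0.399, 0.085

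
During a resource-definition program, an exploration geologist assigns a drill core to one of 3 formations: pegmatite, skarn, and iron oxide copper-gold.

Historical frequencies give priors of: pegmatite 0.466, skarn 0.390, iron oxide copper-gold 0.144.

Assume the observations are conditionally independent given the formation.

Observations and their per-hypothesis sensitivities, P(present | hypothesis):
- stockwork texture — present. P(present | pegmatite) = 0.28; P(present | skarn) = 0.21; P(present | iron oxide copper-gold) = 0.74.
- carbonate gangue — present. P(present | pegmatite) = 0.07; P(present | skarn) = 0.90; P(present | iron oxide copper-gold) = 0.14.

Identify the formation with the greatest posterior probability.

By Bayes' rule with conditional independence, the unnormalized weight for each hypothesis is prior × ∏ likelihoods:
  pegmatite: 0.466 × 0.28 × 0.07 = 0.0091336
  skarn: 0.390 × 0.21 × 0.90 = 0.07371
  iron oxide copper-gold: 0.144 × 0.74 × 0.14 = 0.014918
Normalizing constant Z = 0.0091336 + 0.07371 + 0.014918 = 0.097762.
P(pegmatite | evidence) ≈ 0.0091336 / 0.097762 ≈ 0.093
P(skarn | evidence) ≈ 0.07371 / 0.097762 ≈ 0.754
P(iron oxide copper-gold | evidence) ≈ 0.014918 / 0.097762 ≈ 0.153
The largest is 0.754, so skarn is most probable.

skarn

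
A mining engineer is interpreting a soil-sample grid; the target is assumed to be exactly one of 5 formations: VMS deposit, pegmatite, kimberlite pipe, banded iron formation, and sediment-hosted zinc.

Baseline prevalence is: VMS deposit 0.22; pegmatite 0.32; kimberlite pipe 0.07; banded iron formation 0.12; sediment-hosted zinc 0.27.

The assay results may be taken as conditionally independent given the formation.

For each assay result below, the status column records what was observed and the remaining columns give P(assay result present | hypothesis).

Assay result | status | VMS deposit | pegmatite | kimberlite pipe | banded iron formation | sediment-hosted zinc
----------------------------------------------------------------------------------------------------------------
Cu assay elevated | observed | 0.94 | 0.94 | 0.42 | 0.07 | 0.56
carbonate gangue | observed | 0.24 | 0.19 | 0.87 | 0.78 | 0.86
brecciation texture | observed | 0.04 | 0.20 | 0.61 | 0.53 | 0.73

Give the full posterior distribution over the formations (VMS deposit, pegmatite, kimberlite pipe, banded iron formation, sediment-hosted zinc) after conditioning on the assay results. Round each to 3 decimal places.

0.016, 0.090, 0.122, 0.027, 0.745

For each hypothesis, the unnormalized posterior weight is prior × product of the assay result likelihoods:
  VMS deposit: 0.22 × 0.94 × 0.24 × 0.04 = 0.0019853
  pegmatite: 0.32 × 0.94 × 0.19 × 0.20 = 0.01143
  kimberlite pipe: 0.07 × 0.42 × 0.87 × 0.61 = 0.015603
  banded iron formation: 0.12 × 0.07 × 0.78 × 0.53 = 0.0034726
  sediment-hosted zinc: 0.27 × 0.56 × 0.86 × 0.73 = 0.094923
The unnormalized weights sum to 0.12741.
P(VMS deposit | evidence) = 0.0019853 / 0.12741 ≈ 0.016
P(pegmatite | evidence) = 0.01143 / 0.12741 ≈ 0.090
P(kimberlite pipe | evidence) = 0.015603 / 0.12741 ≈ 0.122
P(banded iron formation | evidence) = 0.0034726 / 0.12741 ≈ 0.027
P(sediment-hosted zinc | evidence) = 0.094923 / 0.12741 ≈ 0.745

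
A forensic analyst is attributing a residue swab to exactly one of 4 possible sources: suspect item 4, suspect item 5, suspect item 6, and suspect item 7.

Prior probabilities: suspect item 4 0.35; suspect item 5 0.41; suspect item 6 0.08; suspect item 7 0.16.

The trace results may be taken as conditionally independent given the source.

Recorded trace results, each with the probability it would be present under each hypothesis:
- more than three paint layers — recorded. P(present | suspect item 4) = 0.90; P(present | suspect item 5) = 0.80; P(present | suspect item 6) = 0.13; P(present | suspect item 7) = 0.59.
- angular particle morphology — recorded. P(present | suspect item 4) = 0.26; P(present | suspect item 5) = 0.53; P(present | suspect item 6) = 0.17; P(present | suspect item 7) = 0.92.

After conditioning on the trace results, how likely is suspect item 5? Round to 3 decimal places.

0.505

Multiply each prior by the joint likelihood of the trace result pattern:
  suspect item 4: 0.35 × 0.90 × 0.26 = 0.0819
  suspect item 5: 0.41 × 0.80 × 0.53 = 0.17384
  suspect item 6: 0.08 × 0.13 × 0.17 = 0.001768
  suspect item 7: 0.16 × 0.59 × 0.92 = 0.086848
Marginal likelihood of the evidence = 0.34436.
P(suspect item 5 | evidence) = 0.17384 / 0.34436 ≈ 0.505.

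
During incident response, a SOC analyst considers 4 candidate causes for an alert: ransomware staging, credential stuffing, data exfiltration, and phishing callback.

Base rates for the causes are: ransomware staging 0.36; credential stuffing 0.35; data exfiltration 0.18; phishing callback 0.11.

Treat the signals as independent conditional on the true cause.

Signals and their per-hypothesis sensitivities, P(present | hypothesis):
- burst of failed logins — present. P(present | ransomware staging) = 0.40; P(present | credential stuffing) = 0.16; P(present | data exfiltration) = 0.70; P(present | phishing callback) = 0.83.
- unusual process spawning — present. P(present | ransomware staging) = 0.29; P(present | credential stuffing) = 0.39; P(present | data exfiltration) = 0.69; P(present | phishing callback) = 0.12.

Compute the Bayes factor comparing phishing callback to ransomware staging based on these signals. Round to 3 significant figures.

Take the product of per-signal likelihoods under each hypothesis, then divide.
  phishing callback: 0.83 × 0.12 = 0.0996
  ransomware staging: 0.40 × 0.29 = 0.116
Bayes factor = 0.0996 / 0.116 ≈ 0.859

0.859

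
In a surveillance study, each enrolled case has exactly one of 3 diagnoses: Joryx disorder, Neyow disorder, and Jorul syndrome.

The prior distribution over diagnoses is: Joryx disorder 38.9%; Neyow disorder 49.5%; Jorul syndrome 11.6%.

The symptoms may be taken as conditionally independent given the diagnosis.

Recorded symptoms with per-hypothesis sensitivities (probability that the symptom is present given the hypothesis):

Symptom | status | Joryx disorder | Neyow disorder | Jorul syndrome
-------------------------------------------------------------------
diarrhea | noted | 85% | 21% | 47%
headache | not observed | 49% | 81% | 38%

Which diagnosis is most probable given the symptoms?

Joryx disorder

By Bayes' rule with conditional independence, the unnormalized weight for each hypothesis is prior × ∏ likelihoods (using 1 − P(present | H) for each absent symptom):
  Joryx disorder: 0.389 × 0.85 × (1 − 0.49) = 0.16863
  Neyow disorder: 0.495 × 0.21 × (1 − 0.81) = 0.01975
  Jorul syndrome: 0.116 × 0.47 × (1 − 0.38) = 0.033802
Normalizing constant Z = 0.16863 + 0.01975 + 0.033802 = 0.22218.
P(Joryx disorder | evidence) ≈ 0.16863 / 0.22218 ≈ 0.759
P(Neyow disorder | evidence) ≈ 0.01975 / 0.22218 ≈ 0.089
P(Jorul syndrome | evidence) ≈ 0.033802 / 0.22218 ≈ 0.152
The largest is 0.759, so Joryx disorder is most probable.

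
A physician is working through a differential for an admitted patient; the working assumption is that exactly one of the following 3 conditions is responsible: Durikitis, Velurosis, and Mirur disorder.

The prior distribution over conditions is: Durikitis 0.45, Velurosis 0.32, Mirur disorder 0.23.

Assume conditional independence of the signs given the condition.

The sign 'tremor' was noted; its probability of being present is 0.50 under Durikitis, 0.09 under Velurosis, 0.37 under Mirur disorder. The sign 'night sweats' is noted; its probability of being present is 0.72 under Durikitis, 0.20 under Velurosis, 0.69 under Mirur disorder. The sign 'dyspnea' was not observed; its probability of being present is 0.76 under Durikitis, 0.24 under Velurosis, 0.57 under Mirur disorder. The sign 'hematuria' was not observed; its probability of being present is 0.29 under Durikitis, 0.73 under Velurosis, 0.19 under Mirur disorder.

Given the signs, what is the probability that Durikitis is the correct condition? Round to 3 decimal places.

0.561

For each hypothesis, the unnormalized posterior weight is prior × product of the sign likelihoods (using 1 − P(present | H) for each absent sign):
  Durikitis: 0.45 × 0.50 × 0.72 × (1 − 0.76) × (1 − 0.29) = 0.027605
  Velurosis: 0.32 × 0.09 × 0.20 × (1 − 0.24) × (1 − 0.73) = 0.001182
  Mirur disorder: 0.23 × 0.37 × 0.69 × (1 − 0.57) × (1 − 0.19) = 0.020452
Normalizing constant Z = 0.027605 + 0.001182 + 0.020452 = 0.049239.
P(Durikitis | evidence) = 0.027605 / 0.049239 ≈ 0.561.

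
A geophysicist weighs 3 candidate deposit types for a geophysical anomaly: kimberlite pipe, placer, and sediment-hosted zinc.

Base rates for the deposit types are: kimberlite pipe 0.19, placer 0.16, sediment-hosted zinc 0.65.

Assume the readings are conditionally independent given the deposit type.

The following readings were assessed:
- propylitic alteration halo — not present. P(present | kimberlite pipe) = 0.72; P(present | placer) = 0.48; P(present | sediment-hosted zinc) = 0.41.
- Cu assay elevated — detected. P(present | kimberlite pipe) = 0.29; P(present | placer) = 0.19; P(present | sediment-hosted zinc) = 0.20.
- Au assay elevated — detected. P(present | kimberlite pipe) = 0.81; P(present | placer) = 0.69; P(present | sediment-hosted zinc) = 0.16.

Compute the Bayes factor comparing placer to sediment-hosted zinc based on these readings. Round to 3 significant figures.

3.61

Joint likelihood of the reading pattern under each hypothesis (using 1 − P(present | H) for each absent reading):
  placer: (1 − 0.48) × 0.19 × 0.69 = 0.068172
  sediment-hosted zinc: (1 − 0.41) × 0.20 × 0.16 = 0.01888
Bayes factor = 0.068172 / 0.01888 ≈ 3.61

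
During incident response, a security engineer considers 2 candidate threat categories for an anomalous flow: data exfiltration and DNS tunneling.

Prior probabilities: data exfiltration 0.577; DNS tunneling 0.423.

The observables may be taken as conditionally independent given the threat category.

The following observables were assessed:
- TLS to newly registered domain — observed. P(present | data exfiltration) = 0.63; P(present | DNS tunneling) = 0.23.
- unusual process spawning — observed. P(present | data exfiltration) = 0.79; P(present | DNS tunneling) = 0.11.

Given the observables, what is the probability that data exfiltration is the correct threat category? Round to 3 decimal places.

0.964

Multiply each prior by the joint likelihood of the observable pattern:
  data exfiltration: 0.577 × 0.63 × 0.79 = 0.28717
  DNS tunneling: 0.423 × 0.23 × 0.11 = 0.010702
The unnormalized weights sum to 0.29787.
P(data exfiltration | evidence) = 0.28717 / 0.29787 ≈ 0.964.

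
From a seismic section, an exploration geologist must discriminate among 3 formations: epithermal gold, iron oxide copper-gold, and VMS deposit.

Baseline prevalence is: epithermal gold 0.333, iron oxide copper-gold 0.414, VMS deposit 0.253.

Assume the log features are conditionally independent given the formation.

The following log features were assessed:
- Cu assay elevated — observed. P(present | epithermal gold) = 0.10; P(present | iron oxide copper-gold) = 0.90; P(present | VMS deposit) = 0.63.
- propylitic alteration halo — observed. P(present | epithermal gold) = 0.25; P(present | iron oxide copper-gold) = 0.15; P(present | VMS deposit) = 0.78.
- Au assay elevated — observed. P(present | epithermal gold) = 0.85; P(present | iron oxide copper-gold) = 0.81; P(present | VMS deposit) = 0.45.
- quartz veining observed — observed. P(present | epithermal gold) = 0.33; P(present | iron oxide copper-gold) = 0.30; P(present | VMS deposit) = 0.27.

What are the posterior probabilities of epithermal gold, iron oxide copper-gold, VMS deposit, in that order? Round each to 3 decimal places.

0.075, 0.438, 0.487

Multiply each prior by the joint likelihood of the log feature pattern:
  epithermal gold: 0.333 × 0.10 × 0.25 × 0.85 × 0.33 = 0.0023352
  iron oxide copper-gold: 0.414 × 0.90 × 0.15 × 0.81 × 0.30 = 0.013581
  VMS deposit: 0.253 × 0.63 × 0.78 × 0.45 × 0.27 = 0.015105
Marginal likelihood of the evidence = 0.031022.
P(epithermal gold | evidence) = 0.0023352 / 0.031022 ≈ 0.075
P(iron oxide copper-gold | evidence) = 0.013581 / 0.031022 ≈ 0.438
P(VMS deposit | evidence) = 0.015105 / 0.031022 ≈ 0.487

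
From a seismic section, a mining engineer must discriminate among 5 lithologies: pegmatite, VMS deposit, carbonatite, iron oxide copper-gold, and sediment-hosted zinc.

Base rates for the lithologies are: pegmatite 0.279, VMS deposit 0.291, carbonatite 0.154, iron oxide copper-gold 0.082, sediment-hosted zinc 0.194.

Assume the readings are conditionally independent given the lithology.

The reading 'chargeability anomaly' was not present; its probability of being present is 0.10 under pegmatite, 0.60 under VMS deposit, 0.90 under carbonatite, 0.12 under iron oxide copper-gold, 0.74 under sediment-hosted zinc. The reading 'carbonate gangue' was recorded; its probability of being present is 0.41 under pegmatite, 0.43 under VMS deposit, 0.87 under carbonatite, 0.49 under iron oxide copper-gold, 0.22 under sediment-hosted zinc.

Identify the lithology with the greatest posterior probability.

pegmatite

Multiply each prior by the joint likelihood of the reading pattern (using 1 − P(present | H) for each absent reading):
  pegmatite: 0.279 × (1 − 0.10) × 0.41 = 0.10295
  VMS deposit: 0.291 × (1 − 0.60) × 0.43 = 0.050052
  carbonatite: 0.154 × (1 − 0.90) × 0.87 = 0.013398
  iron oxide copper-gold: 0.082 × (1 − 0.12) × 0.49 = 0.035358
  sediment-hosted zinc: 0.194 × (1 − 0.74) × 0.22 = 0.011097
The unnormalized weights sum to 0.21286.
P(pegmatite | evidence) ≈ 0.10295 / 0.21286 ≈ 0.484
P(VMS deposit | evidence) ≈ 0.050052 / 0.21286 ≈ 0.235
P(carbonatite | evidence) ≈ 0.013398 / 0.21286 ≈ 0.063
P(iron oxide copper-gold | evidence) ≈ 0.035358 / 0.21286 ≈ 0.166
P(sediment-hosted zinc | evidence) ≈ 0.011097 / 0.21286 ≈ 0.052
The largest is 0.484, so pegmatite is most probable.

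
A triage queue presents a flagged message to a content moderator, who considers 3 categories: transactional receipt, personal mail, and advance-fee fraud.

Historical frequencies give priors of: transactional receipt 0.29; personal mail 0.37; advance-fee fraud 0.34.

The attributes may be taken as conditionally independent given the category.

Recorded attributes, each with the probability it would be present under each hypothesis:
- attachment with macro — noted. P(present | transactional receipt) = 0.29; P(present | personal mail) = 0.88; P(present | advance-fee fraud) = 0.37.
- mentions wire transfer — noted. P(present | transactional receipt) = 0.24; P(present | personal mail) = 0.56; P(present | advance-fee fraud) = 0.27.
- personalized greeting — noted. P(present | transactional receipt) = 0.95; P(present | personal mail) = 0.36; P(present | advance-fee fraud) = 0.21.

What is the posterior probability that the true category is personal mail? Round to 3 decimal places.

0.714

Multiply each prior by the joint likelihood of the attribute pattern:
  transactional receipt: 0.29 × 0.29 × 0.24 × 0.95 = 0.019175
  personal mail: 0.37 × 0.88 × 0.56 × 0.36 = 0.065641
  advance-fee fraud: 0.34 × 0.37 × 0.27 × 0.21 = 0.0071329
The unnormalized weights sum to 0.091949.
P(personal mail | evidence) = 0.065641 / 0.091949 ≈ 0.714.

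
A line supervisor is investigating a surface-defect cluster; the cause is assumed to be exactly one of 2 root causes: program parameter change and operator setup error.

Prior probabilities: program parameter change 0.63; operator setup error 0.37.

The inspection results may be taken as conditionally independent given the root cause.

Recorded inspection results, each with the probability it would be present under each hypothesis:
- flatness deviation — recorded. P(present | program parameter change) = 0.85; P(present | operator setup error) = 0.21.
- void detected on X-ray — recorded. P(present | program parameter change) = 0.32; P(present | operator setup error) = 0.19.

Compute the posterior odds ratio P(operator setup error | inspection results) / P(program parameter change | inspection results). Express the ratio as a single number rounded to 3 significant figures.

0.0862

The normalizing constant cancels in an odds ratio, so compute prior × likelihood for the two hypotheses only:
  operator setup error: 0.37 × 0.21 × 0.19 = 0.014763
  program parameter change: 0.63 × 0.85 × 0.32 = 0.17136
Posterior odds = 0.014763 / 0.17136 ≈ 0.0862.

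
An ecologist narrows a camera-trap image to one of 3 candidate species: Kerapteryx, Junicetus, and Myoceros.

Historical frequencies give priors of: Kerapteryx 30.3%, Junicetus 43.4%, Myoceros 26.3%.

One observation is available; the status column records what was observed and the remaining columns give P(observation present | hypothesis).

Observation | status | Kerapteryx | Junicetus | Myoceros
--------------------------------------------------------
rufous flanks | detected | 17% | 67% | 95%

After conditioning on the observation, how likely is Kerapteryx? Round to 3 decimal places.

0.087

By Bayes' rule, the unnormalized weight for each hypothesis is prior × likelihood:
  Kerapteryx: 0.303 × 0.17 = 0.05151
  Junicetus: 0.434 × 0.67 = 0.29078
  Myoceros: 0.263 × 0.95 = 0.24985
Marginal likelihood of the evidence = 0.59214.
P(Kerapteryx | evidence) = 0.05151 / 0.59214 ≈ 0.087.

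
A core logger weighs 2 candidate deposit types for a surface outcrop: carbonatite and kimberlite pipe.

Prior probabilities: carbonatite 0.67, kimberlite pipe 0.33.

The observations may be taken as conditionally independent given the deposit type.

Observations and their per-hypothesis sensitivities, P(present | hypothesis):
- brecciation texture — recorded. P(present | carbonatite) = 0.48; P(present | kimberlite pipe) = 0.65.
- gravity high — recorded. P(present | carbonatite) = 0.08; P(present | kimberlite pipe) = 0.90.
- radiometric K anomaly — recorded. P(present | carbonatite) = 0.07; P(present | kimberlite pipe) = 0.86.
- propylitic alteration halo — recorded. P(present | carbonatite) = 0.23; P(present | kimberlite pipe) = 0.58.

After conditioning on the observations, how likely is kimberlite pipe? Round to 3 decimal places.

Multiply each prior by the joint likelihood of the evidence pattern:
  carbonatite: 0.67 × 0.48 × 0.08 × 0.07 × 0.23 = 0.00041422
  kimberlite pipe: 0.33 × 0.65 × 0.90 × 0.86 × 0.58 = 0.096293
The unnormalized weights sum to 0.096708.
P(kimberlite pipe | evidence) = 0.096293 / 0.096708 ≈ 0.996.

0.996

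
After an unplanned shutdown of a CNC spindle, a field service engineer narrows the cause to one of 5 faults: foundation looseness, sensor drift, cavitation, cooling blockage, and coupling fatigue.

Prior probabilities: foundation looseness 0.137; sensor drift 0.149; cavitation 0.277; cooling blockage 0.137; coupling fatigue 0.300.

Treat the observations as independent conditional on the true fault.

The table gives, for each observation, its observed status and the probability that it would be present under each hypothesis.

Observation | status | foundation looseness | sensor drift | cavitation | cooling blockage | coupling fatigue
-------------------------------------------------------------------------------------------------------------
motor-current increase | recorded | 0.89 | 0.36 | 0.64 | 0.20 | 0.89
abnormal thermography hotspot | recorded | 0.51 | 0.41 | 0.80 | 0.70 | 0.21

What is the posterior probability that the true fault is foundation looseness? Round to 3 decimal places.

Multiply each prior by the joint likelihood of the evidence pattern:
  foundation looseness: 0.137 × 0.89 × 0.51 = 0.062184
  sensor drift: 0.149 × 0.36 × 0.41 = 0.021992
  cavitation: 0.277 × 0.64 × 0.80 = 0.14182
  cooling blockage: 0.137 × 0.20 × 0.70 = 0.01918
  coupling fatigue: 0.300 × 0.89 × 0.21 = 0.05607
The unnormalized weights sum to 0.30125.
P(foundation looseness | evidence) = 0.062184 / 0.30125 ≈ 0.206.

0.206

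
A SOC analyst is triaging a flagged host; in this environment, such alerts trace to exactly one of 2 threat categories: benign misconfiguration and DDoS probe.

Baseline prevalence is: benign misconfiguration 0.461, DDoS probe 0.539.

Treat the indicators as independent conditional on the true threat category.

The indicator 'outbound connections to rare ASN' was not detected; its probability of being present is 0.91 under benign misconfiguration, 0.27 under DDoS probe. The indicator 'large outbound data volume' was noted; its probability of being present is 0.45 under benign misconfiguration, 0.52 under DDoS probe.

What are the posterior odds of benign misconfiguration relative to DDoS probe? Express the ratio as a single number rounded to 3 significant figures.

0.0913

Posterior odds equal prior odds times the likelihood ratio; only the two competing hypotheses matter (using 1 − P(present | H) for each absent indicator).
  benign misconfiguration: 0.461 × (1 − 0.91) × 0.45 = 0.01867
  DDoS probe: 0.539 × (1 − 0.27) × 0.52 = 0.2046
Odds(benign misconfiguration : DDoS probe) = 0.01867 / 0.2046 ≈ 0.0913.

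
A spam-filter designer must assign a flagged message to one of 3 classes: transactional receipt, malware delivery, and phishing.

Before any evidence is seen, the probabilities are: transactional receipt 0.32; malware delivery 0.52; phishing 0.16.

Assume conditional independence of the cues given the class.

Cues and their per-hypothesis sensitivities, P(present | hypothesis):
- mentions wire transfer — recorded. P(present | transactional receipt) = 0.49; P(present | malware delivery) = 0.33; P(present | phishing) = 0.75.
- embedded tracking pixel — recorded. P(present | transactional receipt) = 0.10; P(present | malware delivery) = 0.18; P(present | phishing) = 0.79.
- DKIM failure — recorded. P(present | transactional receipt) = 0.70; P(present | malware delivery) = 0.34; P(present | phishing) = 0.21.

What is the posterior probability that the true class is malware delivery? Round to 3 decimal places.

0.254

For each hypothesis, the unnormalized posterior weight is prior × product of the cue likelihoods:
  transactional receipt: 0.32 × 0.49 × 0.10 × 0.70 = 0.010976
  malware delivery: 0.52 × 0.33 × 0.18 × 0.34 = 0.010502
  phishing: 0.16 × 0.75 × 0.79 × 0.21 = 0.019908
Normalizing constant Z = 0.010976 + 0.010502 + 0.019908 = 0.041386.
P(malware delivery | evidence) = 0.010502 / 0.041386 ≈ 0.254.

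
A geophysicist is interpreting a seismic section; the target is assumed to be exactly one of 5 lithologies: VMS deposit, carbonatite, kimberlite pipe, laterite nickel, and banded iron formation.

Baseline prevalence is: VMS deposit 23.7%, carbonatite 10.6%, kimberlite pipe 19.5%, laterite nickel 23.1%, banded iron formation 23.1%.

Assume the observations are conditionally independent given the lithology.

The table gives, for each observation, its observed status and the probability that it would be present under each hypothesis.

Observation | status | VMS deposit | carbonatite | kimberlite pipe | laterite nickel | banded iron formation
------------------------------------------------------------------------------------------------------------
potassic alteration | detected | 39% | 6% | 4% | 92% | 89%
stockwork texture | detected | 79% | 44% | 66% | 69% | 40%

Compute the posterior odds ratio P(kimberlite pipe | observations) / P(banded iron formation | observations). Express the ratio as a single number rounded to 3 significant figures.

0.0626

Unnormalized posterior weight (prior times the observation likelihoods) for each of the two hypotheses:
  kimberlite pipe: 0.195 × 0.04 × 0.66 = 0.005148
  banded iron formation: 0.231 × 0.89 × 0.40 = 0.082236
Odds(kimberlite pipe : banded iron formation) = 0.005148 / 0.082236 ≈ 0.0626.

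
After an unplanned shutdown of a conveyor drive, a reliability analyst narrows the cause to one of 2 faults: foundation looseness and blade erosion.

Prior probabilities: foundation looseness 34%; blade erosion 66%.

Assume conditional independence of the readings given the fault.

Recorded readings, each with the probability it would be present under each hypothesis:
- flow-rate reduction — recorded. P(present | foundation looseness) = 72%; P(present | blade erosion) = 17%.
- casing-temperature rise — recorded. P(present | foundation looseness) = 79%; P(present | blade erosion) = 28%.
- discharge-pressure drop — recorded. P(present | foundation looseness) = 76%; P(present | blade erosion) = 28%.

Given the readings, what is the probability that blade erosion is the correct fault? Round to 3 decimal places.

Multiply each prior by the joint likelihood of the reading pattern:
  foundation looseness: 0.34 × 0.72 × 0.79 × 0.76 = 0.14698
  blade erosion: 0.66 × 0.17 × 0.28 × 0.28 = 0.0087965
The unnormalized weights sum to 0.15577.
P(blade erosion | evidence) = 0.0087965 / 0.15577 ≈ 0.056.

0.056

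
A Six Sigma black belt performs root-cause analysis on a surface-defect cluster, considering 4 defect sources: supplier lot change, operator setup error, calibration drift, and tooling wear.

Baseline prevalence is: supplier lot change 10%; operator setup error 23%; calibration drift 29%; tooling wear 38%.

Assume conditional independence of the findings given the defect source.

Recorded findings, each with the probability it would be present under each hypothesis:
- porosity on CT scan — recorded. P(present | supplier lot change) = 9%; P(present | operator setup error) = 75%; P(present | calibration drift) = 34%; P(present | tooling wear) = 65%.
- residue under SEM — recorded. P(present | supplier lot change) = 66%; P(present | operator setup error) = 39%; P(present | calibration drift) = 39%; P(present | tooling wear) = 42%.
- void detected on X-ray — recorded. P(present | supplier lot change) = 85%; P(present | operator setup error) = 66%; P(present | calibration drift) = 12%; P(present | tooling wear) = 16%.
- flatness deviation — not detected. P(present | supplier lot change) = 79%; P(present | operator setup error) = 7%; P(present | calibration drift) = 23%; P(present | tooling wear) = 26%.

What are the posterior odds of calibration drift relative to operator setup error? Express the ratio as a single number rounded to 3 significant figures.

Unnormalized posterior weight (prior times the finding likelihoods) for each of the two hypotheses (using 1 − P(present | H) for each absent finding):
  calibration drift: 0.29 × 0.34 × 0.39 × 0.12 × (1 − 0.23) = 0.0035531
  operator setup error: 0.23 × 0.75 × 0.39 × 0.66 × (1 − 0.07) = 0.041293
Odds(calibration drift : operator setup error) = 0.0035531 / 0.041293 ≈ 0.0860.

0.0860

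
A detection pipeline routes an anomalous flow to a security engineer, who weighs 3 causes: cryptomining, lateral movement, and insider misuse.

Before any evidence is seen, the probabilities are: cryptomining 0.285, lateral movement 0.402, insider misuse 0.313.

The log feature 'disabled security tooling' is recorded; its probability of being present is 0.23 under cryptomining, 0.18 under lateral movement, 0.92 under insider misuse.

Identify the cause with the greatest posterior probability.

For each hypothesis, the unnormalized posterior weight is prior × likelihood:
  cryptomining: 0.285 × 0.23 = 0.06555
  lateral movement: 0.402 × 0.18 = 0.07236
  insider misuse: 0.313 × 0.92 = 0.28796
Normalizing constant Z = 0.06555 + 0.07236 + 0.28796 = 0.42587.
P(cryptomining | evidence) ≈ 0.06555 / 0.42587 ≈ 0.154
P(lateral movement | evidence) ≈ 0.07236 / 0.42587 ≈ 0.170
P(insider misuse | evidence) ≈ 0.28796 / 0.42587 ≈ 0.676
The largest is 0.676, so insider misuse is most probable.

insider misuse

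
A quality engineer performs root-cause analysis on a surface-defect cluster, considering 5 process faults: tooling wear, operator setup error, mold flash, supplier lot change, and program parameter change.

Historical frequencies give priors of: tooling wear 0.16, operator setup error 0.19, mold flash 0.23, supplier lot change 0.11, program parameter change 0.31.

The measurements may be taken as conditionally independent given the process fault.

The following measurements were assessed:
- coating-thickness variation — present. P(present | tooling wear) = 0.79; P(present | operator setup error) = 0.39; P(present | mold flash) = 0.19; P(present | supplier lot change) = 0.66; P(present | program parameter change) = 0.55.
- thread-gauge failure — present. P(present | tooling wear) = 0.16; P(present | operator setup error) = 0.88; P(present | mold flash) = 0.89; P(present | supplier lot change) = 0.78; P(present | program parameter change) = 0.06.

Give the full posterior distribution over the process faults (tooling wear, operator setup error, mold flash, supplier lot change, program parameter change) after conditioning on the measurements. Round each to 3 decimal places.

By Bayes' rule with conditional independence, the unnormalized weight for each hypothesis is prior × ∏ likelihoods:
  tooling wear: 0.16 × 0.79 × 0.16 = 0.020224
  operator setup error: 0.19 × 0.39 × 0.88 = 0.065208
  mold flash: 0.23 × 0.19 × 0.89 = 0.038893
  supplier lot change: 0.11 × 0.66 × 0.78 = 0.056628
  program parameter change: 0.31 × 0.55 × 0.06 = 0.01023
The unnormalized weights sum to 0.19118.
P(tooling wear | evidence) = 0.020224 / 0.19118 ≈ 0.106
P(operator setup error | evidence) = 0.065208 / 0.19118 ≈ 0.341
P(mold flash | evidence) = 0.038893 / 0.19118 ≈ 0.203
P(supplier lot change | evidence) = 0.056628 / 0.19118 ≈ 0.296
P(program parameter change | evidence) = 0.01023 / 0.19118 ≈ 0.054

0.106, 0.341, 0.203, 0.296, 0.054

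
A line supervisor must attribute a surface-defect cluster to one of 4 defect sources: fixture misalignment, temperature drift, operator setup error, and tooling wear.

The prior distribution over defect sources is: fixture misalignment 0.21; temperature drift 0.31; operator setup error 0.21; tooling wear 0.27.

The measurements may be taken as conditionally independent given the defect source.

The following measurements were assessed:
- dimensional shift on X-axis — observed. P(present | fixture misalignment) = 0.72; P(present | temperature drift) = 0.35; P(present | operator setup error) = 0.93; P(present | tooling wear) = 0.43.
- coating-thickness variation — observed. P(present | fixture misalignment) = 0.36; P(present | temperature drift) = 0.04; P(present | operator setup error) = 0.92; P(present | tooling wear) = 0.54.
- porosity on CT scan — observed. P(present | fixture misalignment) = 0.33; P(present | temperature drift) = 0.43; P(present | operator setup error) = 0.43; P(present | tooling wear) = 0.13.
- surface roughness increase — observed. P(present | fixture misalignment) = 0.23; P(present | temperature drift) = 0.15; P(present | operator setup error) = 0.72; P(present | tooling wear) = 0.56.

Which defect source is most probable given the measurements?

For each hypothesis, the unnormalized posterior weight is prior × product of the measurement likelihoods:
  fixture misalignment: 0.21 × 0.72 × 0.36 × 0.33 × 0.23 = 0.0041314
  temperature drift: 0.31 × 0.35 × 0.04 × 0.43 × 0.15 = 0.00027993
  operator setup error: 0.21 × 0.93 × 0.92 × 0.43 × 0.72 = 0.055628
  tooling wear: 0.27 × 0.43 × 0.54 × 0.13 × 0.56 = 0.0045641
The unnormalized weights sum to 0.064603.
P(fixture misalignment | evidence) ≈ 0.0041314 / 0.064603 ≈ 0.064
P(temperature drift | evidence) ≈ 0.00027993 / 0.064603 ≈ 0.004
P(operator setup error | evidence) ≈ 0.055628 / 0.064603 ≈ 0.861
P(tooling wear | evidence) ≈ 0.0045641 / 0.064603 ≈ 0.071
The largest is 0.861, so operator setup error is most probable.

operator setup error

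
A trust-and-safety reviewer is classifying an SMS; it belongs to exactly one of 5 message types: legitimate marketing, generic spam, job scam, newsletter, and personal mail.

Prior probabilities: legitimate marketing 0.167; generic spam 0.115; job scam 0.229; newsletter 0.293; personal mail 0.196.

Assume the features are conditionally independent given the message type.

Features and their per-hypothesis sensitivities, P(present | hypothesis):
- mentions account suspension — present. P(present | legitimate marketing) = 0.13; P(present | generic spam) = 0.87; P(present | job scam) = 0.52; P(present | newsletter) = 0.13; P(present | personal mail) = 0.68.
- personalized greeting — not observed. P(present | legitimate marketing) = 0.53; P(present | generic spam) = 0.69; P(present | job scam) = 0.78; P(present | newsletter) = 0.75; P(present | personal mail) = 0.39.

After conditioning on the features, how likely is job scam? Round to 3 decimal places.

By Bayes' rule with conditional independence, the unnormalized weight for each hypothesis is prior × ∏ likelihoods (using 1 − P(present | H) for each absent feature):
  legitimate marketing: 0.167 × 0.13 × (1 − 0.53) = 0.010204
  generic spam: 0.115 × 0.87 × (1 − 0.69) = 0.031016
  job scam: 0.229 × 0.52 × (1 − 0.78) = 0.026198
  newsletter: 0.293 × 0.13 × (1 − 0.75) = 0.0095225
  personal mail: 0.196 × 0.68 × (1 − 0.39) = 0.081301
The unnormalized weights sum to 0.15824.
P(job scam | evidence) = 0.026198 / 0.15824 ≈ 0.166.

0.166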